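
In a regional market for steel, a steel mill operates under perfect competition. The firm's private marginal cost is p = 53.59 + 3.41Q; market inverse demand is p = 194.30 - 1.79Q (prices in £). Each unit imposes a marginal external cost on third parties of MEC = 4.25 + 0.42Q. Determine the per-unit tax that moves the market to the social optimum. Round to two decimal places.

tax = £14.45 per unit

Social marginal cost = private MC + MEC = 57.84 + 3.83Q.
Set SMC = demand: 57.84 + 3.83Q = 194.30 - 1.79Q → Q* = 24.2811.
The Pigouvian tax equals MEC at Q*: 4.25 + 0.42×24.2811 = 14.4481.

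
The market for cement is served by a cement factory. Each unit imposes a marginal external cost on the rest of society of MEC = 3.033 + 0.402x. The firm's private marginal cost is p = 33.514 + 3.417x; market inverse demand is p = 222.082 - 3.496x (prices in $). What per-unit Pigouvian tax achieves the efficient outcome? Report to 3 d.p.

Social marginal cost = private MC + MEC = 36.547 + 3.819x.
Set SMC = demand: 36.547 + 3.819x = 222.082 - 3.496x → x* = 25.3636.
The Pigouvian tax equals MEC at x*: 3.033 + 0.402×25.3636 = 13.2292.

tax = $13.229 per unit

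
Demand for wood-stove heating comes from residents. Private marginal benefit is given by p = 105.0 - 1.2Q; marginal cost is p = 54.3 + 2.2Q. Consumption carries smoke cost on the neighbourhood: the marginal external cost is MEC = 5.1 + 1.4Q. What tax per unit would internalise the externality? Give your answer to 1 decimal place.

tax = 18.4 per unit

Social marginal benefit = demand − MEC = 99.9 - 2.6Q.
Set SMB = MC: 99.9 - 2.6Q = 54.3 + 2.2Q → Q* = 9.5000.
The Pigouvian tax equals MEC at Q*: 5.1 + 1.4×9.5000 = 18.4000.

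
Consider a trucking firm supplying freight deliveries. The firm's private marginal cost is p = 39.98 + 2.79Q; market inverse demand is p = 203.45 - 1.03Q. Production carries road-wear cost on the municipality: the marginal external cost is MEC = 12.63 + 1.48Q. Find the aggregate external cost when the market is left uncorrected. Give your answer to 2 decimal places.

1895.61

Market equilibrium (private): 39.98 + 2.79Q = 203.45 - 1.03Q → Q_m = 42.7932.
Total external cost = ∫₀^{Q_m} (12.63 + 1.48Q) dQ = 12.63×42.7932 + ½×1.48×42.7932² = 1895.6090.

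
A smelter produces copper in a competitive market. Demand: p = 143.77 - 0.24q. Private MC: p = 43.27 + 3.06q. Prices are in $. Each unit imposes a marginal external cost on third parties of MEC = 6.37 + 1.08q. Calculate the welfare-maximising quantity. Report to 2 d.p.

Social marginal cost = private MC + MEC = 49.64 + 4.14q.
Set SMC = demand: 49.64 + 4.14q = 143.77 - 0.24q → q* = 21.4909.

q* = 21.49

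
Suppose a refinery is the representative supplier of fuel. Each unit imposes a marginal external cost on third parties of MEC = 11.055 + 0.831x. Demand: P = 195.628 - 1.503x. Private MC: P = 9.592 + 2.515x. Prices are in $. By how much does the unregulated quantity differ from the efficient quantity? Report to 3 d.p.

Market equilibrium (private): 9.592 + 2.515x = 195.628 - 1.503x → x_m = 46.3006.
Social marginal cost = private MC + MEC = 20.647 + 3.346x.
Set SMC = demand: 20.647 + 3.346x = 195.628 - 1.503x → x* = 36.0860.
Gap = |46.3006 − 36.0860| = 10.2146.

10.215 units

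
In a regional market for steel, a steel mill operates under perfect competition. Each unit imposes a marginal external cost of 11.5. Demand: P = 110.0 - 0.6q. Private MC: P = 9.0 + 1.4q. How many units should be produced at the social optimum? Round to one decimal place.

Social marginal cost = private MC + MEC = 20.5 + 1.4q.
Set SMC = demand: 20.5 + 1.4q = 110.0 - 0.6q → q* = 44.7500.

q* = 44.8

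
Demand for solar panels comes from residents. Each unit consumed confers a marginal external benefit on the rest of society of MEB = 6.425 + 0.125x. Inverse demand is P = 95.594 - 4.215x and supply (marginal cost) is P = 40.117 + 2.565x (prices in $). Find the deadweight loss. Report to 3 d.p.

DWL = $4.168

Market equilibrium (private): 40.117 + 2.565x = 95.594 - 4.215x → x_m = 8.1824.
Social marginal benefit = demand + MEB = 102.019 - 4.090x.
Set SMB = MC: 102.019 - 4.090x = 40.117 + 2.565x → x* = 9.3016.
Height of the DWL triangle at x_m is SMB(x_m) − MC(x_m) = MEB(x_m) = 7.4478.
DWL = ½ × 1.1192 × 7.4478 = 4.1678.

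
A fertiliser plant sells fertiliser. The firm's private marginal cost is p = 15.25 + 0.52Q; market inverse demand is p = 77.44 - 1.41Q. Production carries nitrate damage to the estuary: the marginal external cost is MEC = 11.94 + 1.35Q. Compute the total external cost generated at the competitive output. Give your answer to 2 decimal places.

1085.60

Market equilibrium (private): 15.25 + 0.52Q = 77.44 - 1.41Q → Q_m = 32.2228.
Total external cost = ∫₀^{Q_m} (11.94 + 1.35Q) dQ = 11.94×32.2228 + ½×1.35×32.2228² = 1085.5987.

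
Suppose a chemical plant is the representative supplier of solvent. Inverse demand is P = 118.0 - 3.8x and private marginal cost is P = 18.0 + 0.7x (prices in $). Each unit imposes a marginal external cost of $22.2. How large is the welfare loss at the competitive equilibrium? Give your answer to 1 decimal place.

DWL = $54.8

Market equilibrium (private): 18.0 + 0.7x = 118.0 - 3.8x → x_m = 22.2222.
Social marginal cost = private MC + MEC = 40.2 + 0.7x.
Set SMC = demand: 40.2 + 0.7x = 118.0 - 3.8x → x* = 17.2889.
The welfare-loss triangle has base |x_m − x*| and height MEC(x_m) (the vertical gap between SMC and demand is zero at x* and MEC at x_m).
DWL = ½ × 4.9333 × 22.2000 = 54.7596.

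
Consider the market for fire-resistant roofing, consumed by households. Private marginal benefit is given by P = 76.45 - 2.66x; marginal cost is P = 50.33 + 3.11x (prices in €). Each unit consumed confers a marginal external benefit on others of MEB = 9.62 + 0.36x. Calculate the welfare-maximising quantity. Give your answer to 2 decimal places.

x* = 6.61

Social marginal benefit = demand + MEB = 86.07 - 2.30x.
Set SMB = MC: 86.07 - 2.30x = 50.33 + 3.11x → x* = 6.6063.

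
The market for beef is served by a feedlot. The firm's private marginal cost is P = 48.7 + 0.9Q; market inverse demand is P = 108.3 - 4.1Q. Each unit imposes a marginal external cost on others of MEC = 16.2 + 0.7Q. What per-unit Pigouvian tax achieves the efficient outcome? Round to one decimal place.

Social marginal cost = private MC + MEC = 64.9 + 1.6Q.
Set SMC = demand: 64.9 + 1.6Q = 108.3 - 4.1Q → Q* = 7.6140.
The Pigouvian tax equals MEC at Q*: 16.2 + 0.7×7.6140 = 21.5298.

tax = 21.5 per unit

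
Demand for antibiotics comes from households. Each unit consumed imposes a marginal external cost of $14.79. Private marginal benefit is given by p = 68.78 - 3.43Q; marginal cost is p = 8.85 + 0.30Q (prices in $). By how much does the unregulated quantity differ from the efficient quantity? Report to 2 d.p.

Market equilibrium (private): 8.85 + 0.30Q = 68.78 - 3.43Q → Q_m = 16.0670.
Social marginal benefit = demand − MEC = 53.99 - 3.43Q.
Set SMB = MC: 53.99 - 3.43Q = 8.85 + 0.30Q → Q* = 12.1019.
Gap = |16.0670 − 12.1019| = 3.9651.

3.97 units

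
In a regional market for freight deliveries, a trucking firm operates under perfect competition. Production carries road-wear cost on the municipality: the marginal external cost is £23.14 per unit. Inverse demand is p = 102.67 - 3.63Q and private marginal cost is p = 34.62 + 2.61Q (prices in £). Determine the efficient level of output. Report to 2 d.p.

Social marginal cost = private MC + MEC = 57.76 + 2.61Q.
Set SMC = demand: 57.76 + 2.61Q = 102.67 - 3.63Q → Q* = 7.1971.

Q* = 7.20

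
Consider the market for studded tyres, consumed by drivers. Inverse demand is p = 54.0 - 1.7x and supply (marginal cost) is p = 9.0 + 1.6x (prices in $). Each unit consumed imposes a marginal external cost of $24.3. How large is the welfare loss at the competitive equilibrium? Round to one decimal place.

Market equilibrium (private): 9.0 + 1.6x = 54.0 - 1.7x → x_m = 13.6364.
Social marginal benefit = demand − MEC = 29.7 - 1.7x.
Set SMB = MC: 29.7 - 1.7x = 9.0 + 1.6x → x* = 6.2727.
The welfare-loss triangle has base |x_m − x*| and height MEC(x_m) (the vertical gap between SMB and MC is zero at x* and MEC at x_m).
DWL = ½ × 7.3637 × 24.3000 = 89.4690.

DWL = $89.5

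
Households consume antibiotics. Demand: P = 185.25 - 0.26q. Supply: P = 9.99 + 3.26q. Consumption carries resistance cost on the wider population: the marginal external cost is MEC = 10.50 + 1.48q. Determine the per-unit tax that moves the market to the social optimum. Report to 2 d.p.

tax = 59.27 per unit

Social marginal benefit = demand − MEC = 174.75 - 1.74q.
Set SMB = MC: 174.75 - 1.74q = 9.99 + 3.26q → q* = 32.9520.
The Pigouvian tax equals MEC at q*: 10.50 + 1.48×32.9520 = 59.2690.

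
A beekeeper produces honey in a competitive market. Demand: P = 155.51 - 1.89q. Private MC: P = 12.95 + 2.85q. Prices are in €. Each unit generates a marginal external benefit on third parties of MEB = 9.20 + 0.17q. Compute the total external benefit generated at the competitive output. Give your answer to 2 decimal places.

€353.59

Market equilibrium (private): 12.95 + 2.85q = 155.51 - 1.89q → q_m = 30.0759.
Total external benefit = ∫₀^{q_m} (9.20 + 0.17q) dq = 9.20×30.0759 + ½×0.17×30.0759² = 353.5859.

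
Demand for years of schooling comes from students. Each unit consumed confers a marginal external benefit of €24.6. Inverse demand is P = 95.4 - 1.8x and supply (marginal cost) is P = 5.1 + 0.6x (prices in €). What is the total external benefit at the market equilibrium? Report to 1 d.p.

Market equilibrium (private): 5.1 + 0.6x = 95.4 - 1.8x → x_m = 37.6250.
Total external benefit = MEB × x_m = 24.6 × 37.6250 = 925.5750.

€925.6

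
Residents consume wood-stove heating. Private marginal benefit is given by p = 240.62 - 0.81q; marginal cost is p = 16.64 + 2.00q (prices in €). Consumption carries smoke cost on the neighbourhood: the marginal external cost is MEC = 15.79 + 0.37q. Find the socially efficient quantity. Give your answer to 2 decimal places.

q* = 65.47

Social marginal benefit = demand − MEC = 224.83 - 1.18q.
Set SMB = MC: 224.83 - 1.18q = 16.64 + 2.00q → q* = 65.4686.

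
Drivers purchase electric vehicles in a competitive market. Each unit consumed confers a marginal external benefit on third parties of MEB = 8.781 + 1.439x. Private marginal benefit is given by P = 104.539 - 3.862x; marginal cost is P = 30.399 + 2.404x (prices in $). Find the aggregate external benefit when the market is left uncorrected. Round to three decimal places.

Market equilibrium (private): 30.399 + 2.404x = 104.539 - 3.862x → x_m = 11.8321.
Total external benefit = ∫₀^{x_m} (8.781 + 1.439x) dx = 8.781×11.8321 + ½×1.439×11.8321² = 204.6267.

$204.627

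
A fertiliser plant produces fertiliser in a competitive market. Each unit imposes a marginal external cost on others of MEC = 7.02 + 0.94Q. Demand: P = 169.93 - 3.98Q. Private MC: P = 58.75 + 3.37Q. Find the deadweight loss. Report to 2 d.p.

DWL = 27.21

Market equilibrium (private): 58.75 + 3.37Q = 169.93 - 3.98Q → Q_m = 15.1265.
Social marginal cost = private MC + MEC = 65.77 + 4.31Q.
Set SMC = demand: 65.77 + 4.31Q = 169.93 - 3.98Q → Q* = 12.5645.
Between Q* and Q_m the wedge SMC − demand runs linearly from 0 to MEC(Q_m), so the loss is a triangle.
DWL = ½ × 2.5620 × 21.2389 = 27.2070.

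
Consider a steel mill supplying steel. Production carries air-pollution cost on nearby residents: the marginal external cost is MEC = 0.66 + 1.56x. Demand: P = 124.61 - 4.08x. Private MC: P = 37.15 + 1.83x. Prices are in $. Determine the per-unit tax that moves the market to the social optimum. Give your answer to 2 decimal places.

tax = $18.79 per unit

Social marginal cost = private MC + MEC = 37.81 + 3.39x.
Set SMC = demand: 37.81 + 3.39x = 124.61 - 4.08x → x* = 11.6198.
The Pigouvian tax equals MEC at x*: 0.66 + 1.56×11.6198 = 18.7869.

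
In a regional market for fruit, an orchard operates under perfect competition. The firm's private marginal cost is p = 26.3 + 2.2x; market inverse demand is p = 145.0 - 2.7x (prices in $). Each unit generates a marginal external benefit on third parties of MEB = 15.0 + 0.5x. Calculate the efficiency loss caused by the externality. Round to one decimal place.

Market equilibrium (private): 26.3 + 2.2x = 145.0 - 2.7x → x_m = 24.2245.
Social marginal cost = private MC − MEB = 11.3 + 1.7x.
Set SMC = demand: 11.3 + 1.7x = 145.0 - 2.7x → x* = 30.3864.
The welfare-loss triangle has base |x_m − x*| and height MEB(x_m) (the vertical gap between SMC and demand is zero at x* and MEB at x_m).
DWL = ½ × 6.1619 × 27.1122 = 83.5313.

DWL = $83.5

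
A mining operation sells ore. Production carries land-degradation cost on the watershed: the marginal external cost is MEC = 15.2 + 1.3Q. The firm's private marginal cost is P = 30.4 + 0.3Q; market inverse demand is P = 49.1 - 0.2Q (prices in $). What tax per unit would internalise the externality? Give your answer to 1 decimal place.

tax = $17.7 per unit

Social marginal cost = private MC + MEC = 45.6 + 1.6Q.
Set SMC = demand: 45.6 + 1.6Q = 49.1 - 0.2Q → Q* = 1.9444.
The Pigouvian tax equals MEC at Q*: 15.2 + 1.3×1.9444 = 17.7277.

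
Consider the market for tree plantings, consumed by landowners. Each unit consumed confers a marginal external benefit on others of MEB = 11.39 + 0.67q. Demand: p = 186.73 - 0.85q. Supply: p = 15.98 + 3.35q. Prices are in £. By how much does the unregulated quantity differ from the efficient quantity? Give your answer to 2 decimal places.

Market equilibrium (private): 15.98 + 3.35q = 186.73 - 0.85q → q_m = 40.6548.
Social marginal benefit = demand + MEB = 198.12 - 0.18q.
Set SMB = MC: 198.12 - 0.18q = 15.98 + 3.35q → q* = 51.5977.
Gap = |40.6548 − 51.5977| = 10.9429.

10.94 units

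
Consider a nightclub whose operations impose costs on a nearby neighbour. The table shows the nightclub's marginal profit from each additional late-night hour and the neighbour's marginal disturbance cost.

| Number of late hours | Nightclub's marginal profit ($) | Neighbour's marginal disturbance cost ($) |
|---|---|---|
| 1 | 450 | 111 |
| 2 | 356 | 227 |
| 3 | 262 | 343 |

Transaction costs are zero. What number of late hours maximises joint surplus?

2

Bargaining reaches the level where marginal profit last exceeds marginal disturbance cost.
That holds through level 2 (356 ≥ 227) but not at 3 (262 < 343).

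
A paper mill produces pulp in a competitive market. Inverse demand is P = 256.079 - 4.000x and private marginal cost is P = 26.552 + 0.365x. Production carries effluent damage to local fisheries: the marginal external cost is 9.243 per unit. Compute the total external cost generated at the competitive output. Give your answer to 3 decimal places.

486.029

Market equilibrium (private): 26.552 + 0.365x = 256.079 - 4.000x → x_m = 52.5835.
Total external cost = MEC × x_m = 9.243 × 52.5835 = 486.0293.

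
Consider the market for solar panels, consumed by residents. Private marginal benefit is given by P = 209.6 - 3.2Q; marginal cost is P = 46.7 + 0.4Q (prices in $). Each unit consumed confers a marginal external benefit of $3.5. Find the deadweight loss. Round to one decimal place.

Market equilibrium (private): 46.7 + 0.4Q = 209.6 - 3.2Q → Q_m = 45.2500.
Social marginal benefit = demand + MEB = 213.1 - 3.2Q.
Set SMB = MC: 213.1 - 3.2Q = 46.7 + 0.4Q → Q* = 46.2222.
Height of the DWL triangle at Q_m is SMB(Q_m) − MC(Q_m) = MEB(Q_m) = 3.5000.
DWL = ½ × 0.9722 × 3.5000 = 1.7014.

DWL = $1.7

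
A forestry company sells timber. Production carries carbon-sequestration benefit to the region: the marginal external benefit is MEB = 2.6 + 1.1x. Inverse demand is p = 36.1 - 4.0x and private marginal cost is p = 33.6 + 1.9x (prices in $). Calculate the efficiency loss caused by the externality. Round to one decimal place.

Market equilibrium (private): 33.6 + 1.9x = 36.1 - 4.0x → x_m = 0.4237.
Social marginal cost = private MC − MEB = 31.0 + 0.8x.
Set SMC = demand: 31.0 + 0.8x = 36.1 - 4.0x → x* = 1.0625.
Height of the DWL triangle at x_m is demand(x_m) − SMC(x_m) = MEB(x_m) = 3.0661.
DWL = ½ × 0.6388 × 3.0661 = 0.9793.

DWL = $1.0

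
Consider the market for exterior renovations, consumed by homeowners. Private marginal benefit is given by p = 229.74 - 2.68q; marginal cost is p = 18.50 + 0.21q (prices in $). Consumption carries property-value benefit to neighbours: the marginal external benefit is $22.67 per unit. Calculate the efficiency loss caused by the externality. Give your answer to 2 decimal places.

DWL = $88.92

Market equilibrium (private): 18.50 + 0.21q = 229.74 - 2.68q → q_m = 73.0934.
Social marginal benefit = demand + MEB = 252.41 - 2.68q.
Set SMB = MC: 252.41 - 2.68q = 18.50 + 0.21q → q* = 80.9377.
The welfare-loss triangle has base |q_m − q*| and height MEB(q_m) (the vertical gap between SMB and MC is zero at q* and MEB at q_m).
DWL = ½ × 7.8443 × 22.6700 = 88.9151.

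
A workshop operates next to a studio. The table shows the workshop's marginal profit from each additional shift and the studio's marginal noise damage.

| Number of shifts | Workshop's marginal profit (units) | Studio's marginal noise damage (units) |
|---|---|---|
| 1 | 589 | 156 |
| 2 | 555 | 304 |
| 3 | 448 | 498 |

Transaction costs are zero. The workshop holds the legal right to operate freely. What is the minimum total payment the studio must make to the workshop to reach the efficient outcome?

448

Left alone the workshop would choose level 3 (marginal profit stays positive).
Efficient level: k* = 2 (marginal profit ≥ marginal noise damage through 2).
The studio must at least cover the workshop's forgone profit from cutting 3→2: 448 = 448.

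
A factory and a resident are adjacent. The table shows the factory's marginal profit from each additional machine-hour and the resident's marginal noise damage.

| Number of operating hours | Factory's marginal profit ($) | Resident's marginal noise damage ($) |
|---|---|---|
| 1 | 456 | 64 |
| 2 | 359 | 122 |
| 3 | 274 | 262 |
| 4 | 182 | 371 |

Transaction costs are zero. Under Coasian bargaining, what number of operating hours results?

Bargaining reaches the level where marginal profit last exceeds marginal noise damage.
That holds through level 3 (274 ≥ 262) but not at 4 (182 < 371).

3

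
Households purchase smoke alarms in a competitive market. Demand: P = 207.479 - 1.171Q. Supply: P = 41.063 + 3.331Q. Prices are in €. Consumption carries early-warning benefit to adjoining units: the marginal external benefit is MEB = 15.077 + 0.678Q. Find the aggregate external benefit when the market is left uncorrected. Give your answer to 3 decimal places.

Market equilibrium (private): 41.063 + 3.331Q = 207.479 - 1.171Q → Q_m = 36.9649.
Total external benefit = ∫₀^{Q_m} (15.077 + 0.678Q) dQ = 15.077×36.9649 + ½×0.678×36.9649² = 1020.5307.

€1020.531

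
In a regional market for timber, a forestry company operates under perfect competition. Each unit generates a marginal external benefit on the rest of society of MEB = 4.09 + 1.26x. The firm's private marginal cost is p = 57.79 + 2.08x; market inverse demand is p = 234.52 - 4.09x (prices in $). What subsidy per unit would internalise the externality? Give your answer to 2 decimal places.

Social marginal cost = private MC − MEB = 53.70 + 0.82x.
Set SMC = demand: 53.70 + 0.82x = 234.52 - 4.09x → x* = 36.8269.
The Pigouvian subsidy equals MEB at x*: 4.09 + 1.26×36.8269 = 50.4919.

subsidy = $50.49 per unit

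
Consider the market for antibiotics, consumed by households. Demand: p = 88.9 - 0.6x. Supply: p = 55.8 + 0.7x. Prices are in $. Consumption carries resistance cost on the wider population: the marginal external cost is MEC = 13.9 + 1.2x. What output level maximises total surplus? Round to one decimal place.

x* = 7.7

Social marginal benefit = demand − MEC = 75.0 - 1.8x.
Set SMB = MC: 75.0 - 1.8x = 55.8 + 0.7x → x* = 7.6800.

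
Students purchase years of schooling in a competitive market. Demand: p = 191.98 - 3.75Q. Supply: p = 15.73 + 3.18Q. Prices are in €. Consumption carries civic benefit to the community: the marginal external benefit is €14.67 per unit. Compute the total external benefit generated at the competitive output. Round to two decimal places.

Market equilibrium (private): 15.73 + 3.18Q = 191.98 - 3.75Q → Q_m = 25.4329.
Total external benefit = MEB × Q_m = 14.67 × 25.4329 = 373.1006.

€373.10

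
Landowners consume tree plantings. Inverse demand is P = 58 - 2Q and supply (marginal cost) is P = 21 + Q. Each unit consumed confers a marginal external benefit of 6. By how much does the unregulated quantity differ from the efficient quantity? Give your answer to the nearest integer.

2 units

Market equilibrium (private): 21 + Q = 58 - 2Q → Q_m = 12.3333.
Social marginal benefit = demand + MEB = 64 - 2Q.
Set SMB = MC: 64 - 2Q = 21 + Q → Q* = 14.3333.
Gap = |12.3333 − 14.3333| = 2.0000.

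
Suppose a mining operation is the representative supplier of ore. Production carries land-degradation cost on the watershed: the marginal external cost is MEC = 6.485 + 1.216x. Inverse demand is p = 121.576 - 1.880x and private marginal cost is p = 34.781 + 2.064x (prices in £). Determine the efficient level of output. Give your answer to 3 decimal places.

x* = 15.564

Social marginal cost = private MC + MEC = 41.266 + 3.280x.
Set SMC = demand: 41.266 + 3.280x = 121.576 - 1.880x → x* = 15.5640.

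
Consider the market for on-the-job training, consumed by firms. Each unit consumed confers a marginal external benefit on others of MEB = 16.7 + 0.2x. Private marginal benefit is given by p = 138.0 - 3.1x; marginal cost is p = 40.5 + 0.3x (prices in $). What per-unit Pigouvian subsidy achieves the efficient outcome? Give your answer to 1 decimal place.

subsidy = $23.8 per unit

Social marginal benefit = demand + MEB = 154.7 - 2.9x.
Set SMB = MC: 154.7 - 2.9x = 40.5 + 0.3x → x* = 35.6875.
The Pigouvian subsidy equals MEB at x*: 16.7 + 0.2×35.6875 = 23.8375.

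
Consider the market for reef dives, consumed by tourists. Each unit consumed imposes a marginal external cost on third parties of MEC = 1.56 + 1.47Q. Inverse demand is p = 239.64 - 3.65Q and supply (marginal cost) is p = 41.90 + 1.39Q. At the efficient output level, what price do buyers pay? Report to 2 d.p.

Social marginal benefit = demand − MEC = 238.08 - 5.12Q.
Set SMB = MC: 238.08 - 5.12Q = 41.90 + 1.39Q → Q* = 30.1352.
Consumer price on the demand curve at Q*: 239.64 − 3.65×30.1352 = 129.6465.

P = 129.65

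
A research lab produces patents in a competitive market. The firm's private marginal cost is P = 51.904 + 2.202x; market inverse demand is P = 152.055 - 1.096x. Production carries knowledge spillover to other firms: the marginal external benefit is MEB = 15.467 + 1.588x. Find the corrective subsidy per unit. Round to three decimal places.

subsidy = 122.836 per unit

Social marginal cost = private MC − MEB = 36.437 + 0.614x.
Set SMC = demand: 36.437 + 0.614x = 152.055 - 1.096x → x* = 67.6129.
The Pigouvian subsidy equals MEB at x*: 15.467 + 1.588×67.6129 = 122.8363.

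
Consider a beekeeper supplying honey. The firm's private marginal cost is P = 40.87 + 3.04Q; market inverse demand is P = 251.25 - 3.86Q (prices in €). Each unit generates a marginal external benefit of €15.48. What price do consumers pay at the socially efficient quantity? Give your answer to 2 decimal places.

Social marginal cost = private MC − MEB = 25.39 + 3.04Q.
Set SMC = demand: 25.39 + 3.04Q = 251.25 - 3.86Q → Q* = 32.7333.
Consumer price on the demand curve at Q*: 251.25 − 3.86×32.7333 = 124.8995.

P = €124.90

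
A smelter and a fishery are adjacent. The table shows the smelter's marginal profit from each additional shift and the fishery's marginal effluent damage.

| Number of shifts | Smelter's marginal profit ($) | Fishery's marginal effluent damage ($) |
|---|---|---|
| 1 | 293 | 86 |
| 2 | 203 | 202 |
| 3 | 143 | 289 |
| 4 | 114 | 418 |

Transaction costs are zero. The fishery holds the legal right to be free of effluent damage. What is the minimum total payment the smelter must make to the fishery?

$288

Efficient level: marginal profit ≥ marginal effluent damage through level 2, so k* = 2.
With the fishery holding the right, the smelter must at least compensate total damage at k*: 86 + 202 = 288.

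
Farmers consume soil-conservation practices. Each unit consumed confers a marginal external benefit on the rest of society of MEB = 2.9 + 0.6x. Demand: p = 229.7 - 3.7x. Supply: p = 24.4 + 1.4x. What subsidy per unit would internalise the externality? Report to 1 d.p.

subsidy = 30.7 per unit

Social marginal benefit = demand + MEB = 232.6 - 3.1x.
Set SMB = MC: 232.6 - 3.1x = 24.4 + 1.4x → x* = 46.2667.
The Pigouvian subsidy equals MEB at x*: 2.9 + 0.6×46.2667 = 30.6600.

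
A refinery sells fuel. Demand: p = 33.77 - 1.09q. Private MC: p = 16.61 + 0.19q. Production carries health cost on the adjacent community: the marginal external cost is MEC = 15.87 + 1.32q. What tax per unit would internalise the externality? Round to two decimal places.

Social marginal cost = private MC + MEC = 32.48 + 1.51q.
Set SMC = demand: 32.48 + 1.51q = 33.77 - 1.09q → q* = 0.4962.
The Pigouvian tax equals MEC at q*: 15.87 + 1.32×0.4962 = 16.5250.

tax = 16.52 per unit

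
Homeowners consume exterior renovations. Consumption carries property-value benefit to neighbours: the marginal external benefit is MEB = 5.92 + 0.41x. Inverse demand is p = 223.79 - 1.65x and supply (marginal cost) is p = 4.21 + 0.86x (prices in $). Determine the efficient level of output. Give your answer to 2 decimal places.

x* = 107.38

Social marginal benefit = demand + MEB = 229.71 - 1.24x.
Set SMB = MC: 229.71 - 1.24x = 4.21 + 0.86x → x* = 107.3810.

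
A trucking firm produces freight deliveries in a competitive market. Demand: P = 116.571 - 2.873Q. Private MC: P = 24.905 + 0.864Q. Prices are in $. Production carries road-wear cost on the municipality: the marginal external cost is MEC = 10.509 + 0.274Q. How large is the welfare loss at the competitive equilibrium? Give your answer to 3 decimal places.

DWL = $37.007

Market equilibrium (private): 24.905 + 0.864Q = 116.571 - 2.873Q → Q_m = 24.5293.
Social marginal cost = private MC + MEC = 35.414 + 1.138Q.
Set SMC = demand: 35.414 + 1.138Q = 116.571 - 2.873Q → Q* = 20.2336.
The loss is the area between SMC and demand from Q* to Q_m; with linear curves that's a triangle of height MEC(Q_m).
DWL = ½ × 4.2957 × 17.2300 = 37.0075.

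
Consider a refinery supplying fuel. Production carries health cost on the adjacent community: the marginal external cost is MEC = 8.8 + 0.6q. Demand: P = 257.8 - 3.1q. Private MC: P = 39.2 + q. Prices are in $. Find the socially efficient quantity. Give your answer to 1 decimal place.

Social marginal cost = private MC + MEC = 48.0 + 1.6q.
Set SMC = demand: 48.0 + 1.6q = 257.8 - 3.1q → q* = 44.6383.

q* = 44.6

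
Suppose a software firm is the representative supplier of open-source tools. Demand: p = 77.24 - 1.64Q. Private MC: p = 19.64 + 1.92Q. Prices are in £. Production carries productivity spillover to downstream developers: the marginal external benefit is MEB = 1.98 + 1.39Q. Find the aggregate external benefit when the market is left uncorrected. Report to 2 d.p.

Market equilibrium (private): 19.64 + 1.92Q = 77.24 - 1.64Q → Q_m = 16.1798.
Total external benefit = ∫₀^{Q_m} (1.98 + 1.39Q) dQ = 1.98×16.1798 + ½×1.39×16.1798² = 213.9772.

£213.98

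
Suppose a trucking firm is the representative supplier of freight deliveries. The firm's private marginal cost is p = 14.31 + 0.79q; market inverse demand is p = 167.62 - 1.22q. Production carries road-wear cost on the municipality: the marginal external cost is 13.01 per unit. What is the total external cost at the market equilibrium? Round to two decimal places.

992.32

Market equilibrium (private): 14.31 + 0.79q = 167.62 - 1.22q → q_m = 76.2736.
Total external cost = MEC × q_m = 13.01 × 76.2736 = 992.3195.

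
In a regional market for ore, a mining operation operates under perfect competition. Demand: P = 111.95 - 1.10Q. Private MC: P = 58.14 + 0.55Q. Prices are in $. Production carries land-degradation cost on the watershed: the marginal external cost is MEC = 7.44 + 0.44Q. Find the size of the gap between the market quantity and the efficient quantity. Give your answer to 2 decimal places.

Market equilibrium (private): 58.14 + 0.55Q = 111.95 - 1.10Q → Q_m = 32.6121.
Social marginal cost = private MC + MEC = 65.58 + 0.99Q.
Set SMC = demand: 65.58 + 0.99Q = 111.95 - 1.10Q → Q* = 22.1866.
Gap = |32.6121 − 22.1866| = 10.4255.

10.43 units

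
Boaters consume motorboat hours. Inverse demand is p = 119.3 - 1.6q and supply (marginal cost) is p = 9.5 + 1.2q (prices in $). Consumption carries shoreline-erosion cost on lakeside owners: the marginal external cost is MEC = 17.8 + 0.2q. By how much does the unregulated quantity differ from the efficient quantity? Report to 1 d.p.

8.5 units

Market equilibrium (private): 9.5 + 1.2q = 119.3 - 1.6q → q_m = 39.2143.
Social marginal benefit = demand − MEC = 101.5 - 1.8q.
Set SMB = MC: 101.5 - 1.8q = 9.5 + 1.2q → q* = 30.6667.
Gap = |39.2143 − 30.6667| = 8.5476.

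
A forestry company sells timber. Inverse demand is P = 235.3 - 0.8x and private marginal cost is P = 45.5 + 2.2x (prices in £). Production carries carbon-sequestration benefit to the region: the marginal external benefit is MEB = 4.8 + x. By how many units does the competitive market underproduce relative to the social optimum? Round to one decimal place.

34.0 units

Market equilibrium (private): 45.5 + 2.2x = 235.3 - 0.8x → x_m = 63.2667.
Social marginal cost = private MC − MEB = 40.7 + 1.2x.
Set SMC = demand: 40.7 + 1.2x = 235.3 - 0.8x → x* = 97.3000.
Gap = |63.2667 − 97.3000| = 34.0333.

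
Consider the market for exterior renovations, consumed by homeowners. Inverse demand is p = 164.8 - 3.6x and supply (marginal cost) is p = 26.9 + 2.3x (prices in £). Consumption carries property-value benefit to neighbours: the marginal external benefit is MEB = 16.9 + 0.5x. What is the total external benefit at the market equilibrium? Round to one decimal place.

Market equilibrium (private): 26.9 + 2.3x = 164.8 - 3.6x → x_m = 23.3729.
Total external benefit = ∫₀^{x_m} (16.9 + 0.5x) dx = 16.9×23.3729 + ½×0.5×23.3729² = 531.5751.

£531.6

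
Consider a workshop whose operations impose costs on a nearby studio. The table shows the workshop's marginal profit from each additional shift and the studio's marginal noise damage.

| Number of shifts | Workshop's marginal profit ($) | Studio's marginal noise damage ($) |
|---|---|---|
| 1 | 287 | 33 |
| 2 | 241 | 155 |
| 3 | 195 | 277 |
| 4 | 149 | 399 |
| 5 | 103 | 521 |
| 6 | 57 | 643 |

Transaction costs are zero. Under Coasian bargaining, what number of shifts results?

Bargaining reaches the level where marginal profit last exceeds marginal noise damage.
That holds through level 2 (241 ≥ 155) but not at 3 (195 < 277).

2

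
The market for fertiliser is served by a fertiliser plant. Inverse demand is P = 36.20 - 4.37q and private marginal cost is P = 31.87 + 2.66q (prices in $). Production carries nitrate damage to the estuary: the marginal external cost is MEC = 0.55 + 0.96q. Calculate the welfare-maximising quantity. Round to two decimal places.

q* = 0.47

Social marginal cost = private MC + MEC = 32.42 + 3.62q.
Set SMC = demand: 32.42 + 3.62q = 36.20 - 4.37q → q* = 0.4731.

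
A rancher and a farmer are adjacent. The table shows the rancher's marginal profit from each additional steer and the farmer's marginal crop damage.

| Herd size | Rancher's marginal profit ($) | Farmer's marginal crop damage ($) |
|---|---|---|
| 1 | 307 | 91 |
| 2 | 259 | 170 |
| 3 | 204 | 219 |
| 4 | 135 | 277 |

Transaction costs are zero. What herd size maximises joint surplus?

2

Bargaining reaches the level where marginal profit last exceeds marginal crop damage.
That holds through level 2 (259 ≥ 170) but not at 3 (204 < 219).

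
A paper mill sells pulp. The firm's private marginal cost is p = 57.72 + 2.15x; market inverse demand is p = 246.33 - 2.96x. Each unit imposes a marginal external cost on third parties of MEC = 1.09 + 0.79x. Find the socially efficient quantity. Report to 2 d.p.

x* = 31.78

Social marginal cost = private MC + MEC = 58.81 + 2.94x.
Set SMC = demand: 58.81 + 2.94x = 246.33 - 2.96x → x* = 31.7831.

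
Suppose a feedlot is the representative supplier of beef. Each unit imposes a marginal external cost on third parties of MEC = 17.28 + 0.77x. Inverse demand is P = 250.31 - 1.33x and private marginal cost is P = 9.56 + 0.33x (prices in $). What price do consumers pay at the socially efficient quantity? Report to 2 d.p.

P = $128.00

Social marginal cost = private MC + MEC = 26.84 + 1.10x.
Set SMC = demand: 26.84 + 1.10x = 250.31 - 1.33x → x* = 91.9630.
Consumer price on the demand curve at x*: 250.31 − 1.33×91.9630 = 127.9992.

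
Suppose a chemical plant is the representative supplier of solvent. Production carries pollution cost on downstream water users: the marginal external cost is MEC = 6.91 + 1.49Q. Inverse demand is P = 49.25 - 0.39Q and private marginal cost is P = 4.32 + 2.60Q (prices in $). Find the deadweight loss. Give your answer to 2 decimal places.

DWL = $95.81

Market equilibrium (private): 4.32 + 2.60Q = 49.25 - 0.39Q → Q_m = 15.0268.
Social marginal cost = private MC + MEC = 11.23 + 4.09Q.
Set SMC = demand: 11.23 + 4.09Q = 49.25 - 0.39Q → Q* = 8.4866.
The loss is the area between SMC and demand from Q* to Q_m; with linear curves that's a triangle of height MEC(Q_m).
DWL = ½ × 6.5402 × 29.2999 = 95.8136.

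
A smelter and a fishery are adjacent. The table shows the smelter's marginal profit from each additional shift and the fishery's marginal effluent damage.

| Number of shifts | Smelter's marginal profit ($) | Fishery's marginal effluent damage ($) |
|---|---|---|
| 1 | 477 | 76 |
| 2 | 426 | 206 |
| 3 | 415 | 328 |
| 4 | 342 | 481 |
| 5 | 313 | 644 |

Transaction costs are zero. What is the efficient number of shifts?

3

Bargaining reaches the level where marginal profit last exceeds marginal effluent damage.
That holds through level 3 (415 ≥ 328) but not at 4 (342 < 481).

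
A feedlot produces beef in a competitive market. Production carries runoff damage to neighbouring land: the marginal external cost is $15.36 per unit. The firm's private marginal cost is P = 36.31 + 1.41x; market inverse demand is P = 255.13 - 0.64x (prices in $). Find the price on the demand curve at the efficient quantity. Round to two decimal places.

P = $191.61

Social marginal cost = private MC + MEC = 51.67 + 1.41x.
Set SMC = demand: 51.67 + 1.41x = 255.13 - 0.64x → x* = 99.2488.
Consumer price on the demand curve at x*: 255.13 − 0.64×99.2488 = 191.6108.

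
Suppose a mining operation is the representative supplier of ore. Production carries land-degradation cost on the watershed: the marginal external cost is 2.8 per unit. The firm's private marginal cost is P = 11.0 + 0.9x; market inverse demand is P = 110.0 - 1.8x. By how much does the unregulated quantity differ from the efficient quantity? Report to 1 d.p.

1.0 units

Market equilibrium (private): 11.0 + 0.9x = 110.0 - 1.8x → x_m = 36.6667.
Social marginal cost = private MC + MEC = 13.8 + 0.9x.
Set SMC = demand: 13.8 + 0.9x = 110.0 - 1.8x → x* = 35.6296.
Gap = |36.6667 − 35.6296| = 1.0371.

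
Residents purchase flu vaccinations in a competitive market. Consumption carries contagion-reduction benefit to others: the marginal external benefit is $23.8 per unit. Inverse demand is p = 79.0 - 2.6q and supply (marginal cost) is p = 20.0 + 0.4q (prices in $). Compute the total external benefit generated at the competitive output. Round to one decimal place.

Market equilibrium (private): 20.0 + 0.4q = 79.0 - 2.6q → q_m = 19.6667.
Total external benefit = MEB × q_m = 23.8 × 19.6667 = 468.0675.

$468.1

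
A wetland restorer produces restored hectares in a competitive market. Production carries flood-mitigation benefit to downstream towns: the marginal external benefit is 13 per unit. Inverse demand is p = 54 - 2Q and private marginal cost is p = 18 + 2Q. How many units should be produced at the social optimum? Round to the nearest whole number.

Q* = 12

Social marginal cost = private MC − MEB = 5 + 2Q.
Set SMC = demand: 5 + 2Q = 54 - 2Q → Q* = 12.2500.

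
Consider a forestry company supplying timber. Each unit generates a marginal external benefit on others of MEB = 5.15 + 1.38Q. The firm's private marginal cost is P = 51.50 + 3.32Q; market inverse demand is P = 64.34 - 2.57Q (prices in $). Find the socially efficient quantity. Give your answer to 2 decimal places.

Social marginal cost = private MC − MEB = 46.35 + 1.94Q.
Set SMC = demand: 46.35 + 1.94Q = 64.34 - 2.57Q → Q* = 3.9889.

Q* = 3.99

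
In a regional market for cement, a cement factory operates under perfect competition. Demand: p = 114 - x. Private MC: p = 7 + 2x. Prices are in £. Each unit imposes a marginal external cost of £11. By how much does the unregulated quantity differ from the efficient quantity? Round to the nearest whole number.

Market equilibrium (private): 7 + 2x = 114 - x → x_m = 35.6667.
Social marginal cost = private MC + MEC = 18 + 2x.
Set SMC = demand: 18 + 2x = 114 - x → x* = 32.0000.
Gap = |35.6667 − 32.0000| = 3.6667.

4 units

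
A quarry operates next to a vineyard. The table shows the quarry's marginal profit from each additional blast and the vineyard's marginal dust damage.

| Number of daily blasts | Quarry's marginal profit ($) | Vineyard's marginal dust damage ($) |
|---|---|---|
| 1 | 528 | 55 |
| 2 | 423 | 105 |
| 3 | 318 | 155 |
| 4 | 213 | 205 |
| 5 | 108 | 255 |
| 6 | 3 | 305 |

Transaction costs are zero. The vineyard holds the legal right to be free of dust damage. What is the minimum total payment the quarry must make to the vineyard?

$520

Efficient level: marginal profit ≥ marginal dust damage through level 4, so k* = 4.
With the vineyard holding the right, the quarry must at least compensate total damage at k*: 55 + 105 + 155 + 205 = 520.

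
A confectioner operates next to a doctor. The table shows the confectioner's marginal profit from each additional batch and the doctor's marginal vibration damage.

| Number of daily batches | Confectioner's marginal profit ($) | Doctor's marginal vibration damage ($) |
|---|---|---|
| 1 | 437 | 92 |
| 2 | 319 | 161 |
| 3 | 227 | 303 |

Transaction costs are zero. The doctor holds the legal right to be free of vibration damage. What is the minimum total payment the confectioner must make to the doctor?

$253

Efficient level: marginal profit ≥ marginal vibration damage through level 2, so k* = 2.
With the doctor holding the right, the confectioner must at least compensate total damage at k*: 92 + 161 = 253.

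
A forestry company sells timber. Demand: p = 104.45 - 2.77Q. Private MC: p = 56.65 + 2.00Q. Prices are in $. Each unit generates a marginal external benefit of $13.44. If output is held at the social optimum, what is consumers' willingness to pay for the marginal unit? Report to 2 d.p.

Social marginal cost = private MC − MEB = 43.21 + 2.00Q.
Set SMC = demand: 43.21 + 2.00Q = 104.45 - 2.77Q → Q* = 12.8386.
Consumer price on the demand curve at Q*: 104.45 − 2.77×12.8386 = 68.8871.

P = $68.89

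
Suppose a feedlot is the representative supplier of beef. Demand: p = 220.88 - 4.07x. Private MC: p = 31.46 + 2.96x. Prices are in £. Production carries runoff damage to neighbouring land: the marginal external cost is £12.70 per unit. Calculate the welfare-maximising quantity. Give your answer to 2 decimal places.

Social marginal cost = private MC + MEC = 44.16 + 2.96x.
Set SMC = demand: 44.16 + 2.96x = 220.88 - 4.07x → x* = 25.1380.

x* = 25.14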